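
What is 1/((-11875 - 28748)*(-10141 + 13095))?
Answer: -1/120000342 ≈ -8.3333e-9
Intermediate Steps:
1/((-11875 - 28748)*(-10141 + 13095)) = 1/(-40623*2954) = 1/(-120000342) = -1/120000342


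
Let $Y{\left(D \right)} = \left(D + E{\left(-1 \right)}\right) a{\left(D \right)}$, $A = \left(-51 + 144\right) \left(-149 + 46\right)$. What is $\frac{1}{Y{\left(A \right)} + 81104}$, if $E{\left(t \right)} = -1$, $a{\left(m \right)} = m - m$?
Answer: $\frac{1}{81104} \approx 1.233 \cdot 10^{-5}$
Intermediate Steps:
$a{\left(m \right)} = 0$
$A = -9579$ ($A = 93 \left(-103\right) = -9579$)
$Y{\left(D \right)} = 0$ ($Y{\left(D \right)} = \left(D - 1\right) 0 = \left(-1 + D\right) 0 = 0$)
$\frac{1}{Y{\left(A \right)} + 81104} = \frac{1}{0 + 81104} = \frac{1}{81104}$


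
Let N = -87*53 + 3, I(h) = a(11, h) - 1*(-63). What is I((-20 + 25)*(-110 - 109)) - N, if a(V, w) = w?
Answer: 3576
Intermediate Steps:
I(h) = 63 + h (I(h) = h - 1*(-63) = h + 63 = 63 + h)
N = -4608 (N = -4611 + 3 = -4608)
I((-20 + 25)*(-110 - 109)) - N = (63 + (-20 + 25)*(-110 - 109)) - 1*(-4608) = (63 + 5*(-219)) + 4608 = (63 - 1095) + 4608 = -1032 + 4608 = 3576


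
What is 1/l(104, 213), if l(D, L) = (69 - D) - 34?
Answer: -1/69 ≈ -0.014493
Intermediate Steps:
l(D, L) = 35 - D
1/l(104, 213) = 1/(35 - 1*104) = 1/(35 - 104) = 1/(-69) = -1/69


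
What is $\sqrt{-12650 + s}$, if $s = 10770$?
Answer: $2 i \sqrt{470} \approx 43.359 i$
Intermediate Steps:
$\sqrt{-12650 + s} = \sqrt{-12650 + 10770} = \sqrt{-1880} = 2 i \sqrt{470}$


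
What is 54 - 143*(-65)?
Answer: 9349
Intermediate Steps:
54 - 143*(-65) = 54 + 9295 = 9349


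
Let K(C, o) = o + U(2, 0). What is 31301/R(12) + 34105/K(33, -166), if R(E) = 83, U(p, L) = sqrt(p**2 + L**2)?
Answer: 2302649/13612 ≈ 169.16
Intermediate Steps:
U(p, L) = sqrt(L**2 + p**2)
K(C, o) = 2 + o (K(C, o) = o + sqrt(0**2 + 2**2) = o + sqrt(0 + 4) = o + sqrt(4) = o + 2 = 2 + o)
31301/R(12) + 34105/K(33, -166) = 31301/83 + 34105/(2 - 166) = 31301*(1/83) + 34105/(-164) = 31301/83 + 34105*(-1/164) = 31301/83 - 34105/164 = 2302649/13612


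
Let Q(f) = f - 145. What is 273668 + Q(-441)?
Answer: 273082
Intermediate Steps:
Q(f) = -145 + f
273668 + Q(-441) = 273668 + (-145 - 441) = 273668 - 586 = 273082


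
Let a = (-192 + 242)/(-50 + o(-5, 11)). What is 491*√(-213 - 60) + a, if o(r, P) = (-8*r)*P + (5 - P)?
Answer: 25/192 + 491*I*√273 ≈ 0.13021 + 8112.6*I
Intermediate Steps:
o(r, P) = 5 - P - 8*P*r (o(r, P) = -8*P*r + (5 - P) = 5 - P - 8*P*r)
a = 25/192 (a = (-192 + 242)/(-50 + (5 - 1*11 - 8*11*(-5))) = 50/(-50 + (5 - 11 + 440)) = 50/(-50 + 434) = 50/384 = 50*(1/384) = 25/192 ≈ 0.13021)
491*√(-213 - 60) + a = 491*√(-213 - 60) + 25/192 = 491*√(-273) + 25/192 = 491*(I*√273) + 25/192 = 491*I*√273 + 25/192 = 25/192 + 491*I*√273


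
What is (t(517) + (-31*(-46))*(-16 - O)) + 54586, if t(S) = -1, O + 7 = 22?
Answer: 10379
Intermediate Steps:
O = 15 (O = -7 + 22 = 15)
(t(517) + (-31*(-46))*(-16 - O)) + 54586 = (-1 + (-31*(-46))*(-16 - 1*15)) + 54586 = (-1 + 1426*(-16 - 15)) + 54586 = (-1 + 1426*(-31)) + 54586 = (-1 - 44206) + 54586 = -44207 + 54586 = 10379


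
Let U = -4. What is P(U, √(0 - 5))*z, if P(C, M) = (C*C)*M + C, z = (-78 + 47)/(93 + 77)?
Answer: 62/85 - 248*I*√5/85 ≈ 0.72941 - 6.5241*I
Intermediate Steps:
z = -31/170 ≈ -0.18235
P(C, M) = C + M*C² (P(C, M) = C²*M + C = M*C² + C = C + M*C²)
P(U, √(0 - 5))*z = -4*(1 - 4*√(0 - 5))*(-31/170) = -4*(1 - 4*I*√5)*(-31/170) = (-4 + 16*I*√5)*(-31/170) = 62/85 - 248*I*√5/85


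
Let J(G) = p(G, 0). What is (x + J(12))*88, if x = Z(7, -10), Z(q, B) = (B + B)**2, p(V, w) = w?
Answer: 35200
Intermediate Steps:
J(G) = 0
Z(q, B) = 4*B**2 (Z(q, B) = (2*B)**2 = 4*B**2)
x = 400 (x = 4*(-10)**2 = 4*100 = 400)
(x + J(12))*88 = (400 + 0)*88 = 400*88 = 35200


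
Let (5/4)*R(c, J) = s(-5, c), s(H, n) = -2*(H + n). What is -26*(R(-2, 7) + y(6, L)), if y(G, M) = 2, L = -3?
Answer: -1716/5 ≈ -343.20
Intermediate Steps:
s(H, n) = -2*H - 2*n
R(c, J) = 8 - 8*c/5 (R(c, J) = 4*(-2*(-5) - 2*c)/5 = 4*(10 - 2*c)/5 = 8 - 8*c/5)
-26*(R(-2, 7) + y(6, L)) = -26*((8 - 8/5*(-2)) + 2) = -26*((8 + 16/5) + 2) = -26*(56/5 + 2) = -26*66/5 = -1716/5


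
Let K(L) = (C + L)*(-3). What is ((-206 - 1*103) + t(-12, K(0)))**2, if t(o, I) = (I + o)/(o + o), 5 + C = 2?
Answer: 6105841/64 ≈ 95404.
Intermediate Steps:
C = -3 (C = -5 + 2 = -3)
K(L) = 9 - 3*L (K(L) = (-3 + L)*(-3) = 9 - 3*L)
t(o, I) = (I + o)/(2*o) (t(o, I) = (I + o)/((2*o)) = (I + o)*(1/(2*o)) = (I + o)/(2*o))
((-206 - 1*103) + t(-12, K(0)))**2 = ((-206 - 1*103) + (1/2)*((9 - 3*0) - 12)/(-12))**2 = ((-206 - 103) + (1/2)*(-1/12)*((9 + 0) - 12))**2 = (-309 + (1/2)*(-1/12)*(9 - 12))**2 = (-309 + (1/2)*(-1/12)*(-3))**2 = (-309 + 1/8)**2 = (-2471/8)**2 = 6105841/64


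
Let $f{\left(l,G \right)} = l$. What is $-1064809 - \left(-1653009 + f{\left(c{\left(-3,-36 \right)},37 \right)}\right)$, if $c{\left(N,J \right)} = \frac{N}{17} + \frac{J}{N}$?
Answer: $\frac{9999199}{17} \approx 5.8819 \cdot 10^{5}$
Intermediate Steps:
$c{\left(N,J \right)} = \frac{N}{17} + \frac{J}{N}$ ($c{\left(N,J \right)} = N \frac{1}{17} + \frac{J}{N} = \frac{N}{17} + \frac{J}{N}$)
$-1064809 - \left(-1653009 + f{\left(c{\left(-3,-36 \right)},37 \right)}\right) = -1064809 - \left(-1653009 + \left(\frac{1}{17} \left(-3\right) - \frac{36}{-3}\right)\right) = -1064809 - \left(-1653009 - - \frac{201}{17}\right) = -1064809 - \left(-1653009 + \left(- \frac{3}{17} + 12\right)\right) = -1064809 - \left(-1653009 + \frac{201}{17}\right) = -1064809 - - \frac{28100952}{17} = -1064809 + \frac{28100952}{17} = \frac{9999199}{17}$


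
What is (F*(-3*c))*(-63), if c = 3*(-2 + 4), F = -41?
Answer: -46494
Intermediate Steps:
c = 6 (c = 3*2 = 6)
(F*(-3*c))*(-63) = -(-123)*6*(-63) = -41*(-18)*(-63) = 738*(-63) = -46494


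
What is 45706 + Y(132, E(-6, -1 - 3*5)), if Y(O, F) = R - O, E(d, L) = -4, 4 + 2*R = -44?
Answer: 45550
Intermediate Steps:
R = -24 (R = -2 + (½)*(-44) = -2 - 22 = -24)
Y(O, F) = -24 - O
45706 + Y(132, E(-6, -1 - 3*5)) = 45706 + (-24 - 1*132) = 45706 + (-24 - 132) = 45706 - 156 = 45550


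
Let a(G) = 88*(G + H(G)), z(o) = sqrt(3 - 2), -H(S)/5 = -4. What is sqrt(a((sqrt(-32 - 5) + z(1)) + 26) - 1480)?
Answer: 2*sqrt(664 + 22*I*sqrt(37)) ≈ 51.795 + 5.1673*I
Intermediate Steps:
H(S) = 20 (H(S) = -5*(-4) = 20)
z(o) = 1 (z(o) = sqrt(1) = 1)
a(G) = 1760 + 88*G (a(G) = 88*(G + 20) = 88*(20 + G) = 1760 + 88*G)
sqrt(a((sqrt(-32 - 5) + z(1)) + 26) - 1480) = sqrt((1760 + 88*((sqrt(-32 - 5) + 1) + 26)) - 1480) = sqrt((1760 + 88*((sqrt(-37) + 1) + 26)) - 1480) = sqrt((1760 + 88*((I*sqrt(37) + 1) + 26)) - 1480) = sqrt((1760 + 88*((1 + I*sqrt(37)) + 26)) - 1480) = sqrt((1760 + 88*(27 + I*sqrt(37))) - 1480) = sqrt((1760 + (2376 + 88*I*sqrt(37))) - 1480) = sqrt((4136 + 88*I*sqrt(37)) - 1480) = sqrt(2656 + 88*I*sqrt(37))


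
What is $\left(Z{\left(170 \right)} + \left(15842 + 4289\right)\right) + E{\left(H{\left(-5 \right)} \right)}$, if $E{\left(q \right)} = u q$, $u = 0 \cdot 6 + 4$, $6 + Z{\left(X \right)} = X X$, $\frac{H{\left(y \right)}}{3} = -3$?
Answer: $48989$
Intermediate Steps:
$H{\left(y \right)} = -9$ ($H{\left(y \right)} = 3 \left(-3\right) = -9$)
$Z{\left(X \right)} = -6 + X^{2}$ ($Z{\left(X \right)} = -6 + X X = -6 + X^{2}$)
$u = 4$ ($u = 0 + 4 = 4$)
$E{\left(q \right)} = 4 q$
$\left(Z{\left(170 \right)} + \left(15842 + 4289\right)\right) + E{\left(H{\left(-5 \right)} \right)} = \left(\left(-6 + 170^{2}\right) + \left(15842 + 4289\right)\right) + 4 \left(-9\right) = \left(\left(-6 + 28900\right) + 20131\right) - 36 = \left(28894 + 20131\right) - 36 = 49025 - 36 = 48989$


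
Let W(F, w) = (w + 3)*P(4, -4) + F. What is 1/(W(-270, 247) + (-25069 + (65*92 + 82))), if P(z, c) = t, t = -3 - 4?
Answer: -1/21027 ≈ -4.7558e-5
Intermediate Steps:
t = -7
P(z, c) = -7
W(F, w) = -21 + F - 7*w (W(F, w) = (w + 3)*(-7) + F = (3 + w)*(-7) + F = (-21 - 7*w) + F = -21 + F - 7*w)
1/(W(-270, 247) + (-25069 + (65*92 + 82))) = 1/((-21 - 270 - 7*247) + (-25069 + (65*92 + 82))) = 1/((-21 - 270 - 1729) + (-25069 + (5980 + 82))) = 1/(-2020 + (-25069 + 6062)) = 1/(-2020 - 19007) = 1/(-21027) = -1/21027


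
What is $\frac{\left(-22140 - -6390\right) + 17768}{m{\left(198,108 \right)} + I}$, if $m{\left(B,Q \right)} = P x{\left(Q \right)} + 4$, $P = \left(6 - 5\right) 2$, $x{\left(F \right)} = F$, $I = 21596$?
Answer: $\frac{1009}{10908} \approx 0.092501$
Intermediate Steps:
$P = 2$ ($P = 1 \cdot 2 = 2$)
$m{\left(B,Q \right)} = 4 + 2 Q$ ($m{\left(B,Q \right)} = 2 Q + 4 = 4 + 2 Q$)
$\frac{\left(-22140 - -6390\right) + 17768}{m{\left(198,108 \right)} + I} = \frac{\left(-22140 - -6390\right) + 17768}{\left(4 + 2 \cdot 108\right) + 21596} = \frac{\left(-22140 + 6390\right) + 17768}{\left(4 + 216\right) + 21596} = \frac{-15750 + 17768}{220 + 21596} = \frac{2018}{21816} = 2018 \cdot \frac{1}{21816} = \frac{1009}{10908}$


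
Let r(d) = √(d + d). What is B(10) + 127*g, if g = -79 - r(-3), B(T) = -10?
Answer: -10043 - 127*I*√6 ≈ -10043.0 - 311.08*I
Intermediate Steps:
r(d) = √2*√d (r(d) = √(2*d) = √2*√d)
g = -79 - I*√6 (g = -79 - √2*√(-3) = -79 - √2*I*√3 = -79 - I*√6 ≈ -79.0 - 2.4495*I)
B(10) + 127*g = -10 + 127*(-79 - I*√6) = -10 + (-10033 - 127*I*√6) = -10043 - 127*I*√6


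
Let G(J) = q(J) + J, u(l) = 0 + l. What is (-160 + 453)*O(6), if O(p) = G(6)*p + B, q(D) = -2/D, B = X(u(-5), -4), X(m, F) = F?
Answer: 8790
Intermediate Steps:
u(l) = l
B = -4
G(J) = J - 2/J (G(J) = -2/J + J = J - 2/J)
O(p) = -4 + 17*p/3 (O(p) = (6 - 2/6)*p - 4 = (6 - 2*⅙)*p - 4 = (6 - ⅓)*p - 4 = 17*p/3 - 4 = -4 + 17*p/3)
(-160 + 453)*O(6) = (-160 + 453)*(-4 + (17/3)*6) = 293*(-4 + 34) = 293*30 = 8790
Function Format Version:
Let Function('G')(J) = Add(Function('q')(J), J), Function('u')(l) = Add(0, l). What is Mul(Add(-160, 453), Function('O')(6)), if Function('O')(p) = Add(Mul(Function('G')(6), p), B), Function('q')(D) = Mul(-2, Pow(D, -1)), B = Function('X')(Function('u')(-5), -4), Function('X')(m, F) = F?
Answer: 8790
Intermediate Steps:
Function('u')(l) = l
B = -4
Function('G')(J) = Add(J, Mul(-2, Pow(J, -1))) (Function('G')(J) = Add(Mul(-2, Pow(J, -1)), J) = Add(J, Mul(-2, Pow(J, -1))))
Function('O')(p) = Add(-4, Mul(Rational(17, 3), p)) (Function('O')(p) = Add(Mul(Add(6, Mul(-2, Pow(6, -1))), p), -4) = Add(Mul(Add(6, Mul(-2, Rational(1, 6))), p), -4) = Add(Mul(Add(6, Rational(-1, 3)), p), -4) = Add(Mul(Rational(17, 3), p), -4) = Add(-4, Mul(Rational(17, 3), p)))
Mul(Add(-160, 453), Function('O')(6)) = Mul(Add(-160, 453), Add(-4, Mul(Rational(17, 3), 6))) = Mul(293, Add(-4, 34)) = Mul(293, 30) = 8790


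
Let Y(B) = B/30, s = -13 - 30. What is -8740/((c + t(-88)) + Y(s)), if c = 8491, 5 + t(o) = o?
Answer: -262200/251897 ≈ -1.0409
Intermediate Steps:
t(o) = -5 + o
s = -43
Y(B) = B/30 (Y(B) = B*(1/30) = B/30)
-8740/((c + t(-88)) + Y(s)) = -8740/((8491 + (-5 - 88)) + (1/30)*(-43)) = -8740/((8491 - 93) - 43/30) = -8740/(8398 - 43/30) = -8740/251897/30 = -8740*30/251897 = -262200/251897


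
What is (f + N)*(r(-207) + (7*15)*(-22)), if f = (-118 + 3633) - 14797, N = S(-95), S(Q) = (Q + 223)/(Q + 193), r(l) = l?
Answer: 1391281818/49 ≈ 2.8394e+7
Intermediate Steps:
S(Q) = (223 + Q)/(193 + Q)
N = 64/49 (N = (223 - 95)/(193 - 95) = 128/98 = (1/98)*128 = 64/49 ≈ 1.3061)
f = -11282 (f = 3515 - 14797 = -11282)
(f + N)*(r(-207) + (7*15)*(-22)) = (-11282 + 64/49)*(-207 + (7*15)*(-22)) = -552754*(-207 + 105*(-22))/49 = -552754*(-207 - 2310)/49 = -552754/49*(-2517) = 1391281818/49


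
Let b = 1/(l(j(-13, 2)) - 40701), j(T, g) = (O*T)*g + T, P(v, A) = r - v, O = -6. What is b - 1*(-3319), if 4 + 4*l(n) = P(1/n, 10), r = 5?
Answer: 38634537099/11640415 ≈ 3319.0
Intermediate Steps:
P(v, A) = 5 - v
j(T, g) = T - 6*T*g (j(T, g) = (-6*T)*g + T = -6*T*g + T = T - 6*T*g)
l(n) = 1/4 - 1/(4*n) (l(n) = -1 + (5 - 1/n)/4 = -1 + (5/4 - 1/(4*n)) = 1/4 - 1/(4*n))
b = -286/11640415 (b = 1/((-1 - 13*(1 - 6*2))/(4*((-13*(1 - 6*2)))) - 40701) = 1/((-1 - 13*(1 - 12))/(4*((-13*(1 - 12)))) - 40701) = 1/((-1 - 13*(-11))/(4*((-13*(-11)))) - 40701) = 1/((1/4)*(-1 + 143)/143 - 40701) = 1/((1/4)*(1/143)*142 - 40701) = 1/(71/286 - 40701) = 1/(-11640415/286) = -286/11640415 ≈ -2.4570e-5)
b - 1*(-3319) = -286/11640415 - 1*(-3319) = -286/11640415 + 3319 = 38634537099/11640415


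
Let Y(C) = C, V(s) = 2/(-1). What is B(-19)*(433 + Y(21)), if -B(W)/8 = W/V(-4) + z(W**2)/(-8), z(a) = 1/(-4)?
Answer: -69235/2 ≈ -34618.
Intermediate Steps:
V(s) = -2 (V(s) = 2*(-1) = -2)
z(a) = -1/4 (z(a) = 1*(-1/4) = -1/4)
B(W) = -1/4 + 4*W (B(W) = -8*(W/(-2) - 1/4/(-8)) = -8*(W*(-1/2) - 1/4*(-1/8)) = -8*(-W/2 + 1/32) = -8*(1/32 - W/2) = -1/4 + 4*W)
B(-19)*(433 + Y(21)) = (-1/4 + 4*(-19))*(433 + 21) = (-1/4 - 76)*454 = -305/4*454 = -69235/2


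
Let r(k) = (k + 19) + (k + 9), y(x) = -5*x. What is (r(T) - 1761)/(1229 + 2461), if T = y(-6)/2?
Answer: -1703/3690 ≈ -0.46152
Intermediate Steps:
T = 15 (T = -5*(-6)/2 = 30*(½) = 15)
r(k) = 28 + 2*k (r(k) = (19 + k) + (9 + k) = 28 + 2*k)
(r(T) - 1761)/(1229 + 2461) = ((28 + 2*15) - 1761)/(1229 + 2461) = ((28 + 30) - 1761)/3690 = (58 - 1761)*(1/3690) = -1703*1/3690 = -1703/3690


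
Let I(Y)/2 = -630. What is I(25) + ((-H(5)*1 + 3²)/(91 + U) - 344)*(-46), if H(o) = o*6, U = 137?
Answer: 553593/38 ≈ 14568.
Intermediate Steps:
H(o) = 6*o
I(Y) = -1260 (I(Y) = 2*(-630) = -1260)
I(25) + ((-H(5)*1 + 3²)/(91 + U) - 344)*(-46) = -1260 + ((-6*5*1 + 3²)/(91 + 137) - 344)*(-46) = -1260 + ((-1*30*1 + 9)/228 - 344)*(-46) = -1260 + ((-30*1 + 9)*(1/228) - 344)*(-46) = -1260 + ((-30 + 9)*(1/228) - 344)*(-46) = -1260 + (-21*1/228 - 344)*(-46) = -1260 + (-7/76 - 344)*(-46) = -1260 - 26151/76*(-46) = -1260 + 601473/38 = 553593/38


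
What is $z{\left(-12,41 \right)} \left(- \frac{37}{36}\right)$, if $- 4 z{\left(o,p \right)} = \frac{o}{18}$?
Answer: $- \frac{37}{216} \approx -0.1713$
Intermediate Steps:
$z{\left(o,p \right)} = - \frac{o}{72}$ ($z{\left(o,p \right)} = - \frac{o \frac{1}{18}}{4} = - \frac{\frac{1}{18} o}{4} = - \frac{o}{72}$)
$z{\left(-12,41 \right)} \left(- \frac{37}{36}\right) = \left(- \frac{1}{72}\right) \left(-12\right) \left(- \frac{37}{36}\right) = \frac{\left(-37\right) \frac{1}{36}}{6} = \frac{1}{6} \left(- \frac{37}{36}\right) = - \frac{37}{216}$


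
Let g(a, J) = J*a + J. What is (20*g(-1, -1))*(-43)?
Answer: 0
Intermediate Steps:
g(a, J) = J + J*a
(20*g(-1, -1))*(-43) = (20*(-(1 - 1)))*(-43) = (20*(-1*0))*(-43) = (20*0)*(-43) = 0*(-43) = 0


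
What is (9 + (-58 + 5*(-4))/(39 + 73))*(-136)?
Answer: -7905/7 ≈ -1129.3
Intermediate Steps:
(9 + (-58 + 5*(-4))/(39 + 73))*(-136) = (9 + (-58 - 20)/112)*(-136) = (9 - 78*1/112)*(-136) = (9 - 39/56)*(-136) = (465/56)*(-136) = -7905/7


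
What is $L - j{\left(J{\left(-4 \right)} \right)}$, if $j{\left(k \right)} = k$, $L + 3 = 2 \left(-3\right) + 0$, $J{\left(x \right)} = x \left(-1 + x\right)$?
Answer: $-29$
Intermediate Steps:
$L = -9$ ($L = -3 + \left(2 \left(-3\right) + 0\right) = -3 + \left(-6 + 0\right) = -3 - 6 = -9$)
$L - j{\left(J{\left(-4 \right)} \right)} = -9 - - 4 \left(-1 - 4\right) = -9 - \left(-4\right) \left(-5\right) = -9 - 20 = -29$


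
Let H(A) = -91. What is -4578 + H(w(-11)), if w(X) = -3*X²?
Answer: -4669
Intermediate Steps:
-4578 + H(w(-11)) = -4578 - 91 = -4669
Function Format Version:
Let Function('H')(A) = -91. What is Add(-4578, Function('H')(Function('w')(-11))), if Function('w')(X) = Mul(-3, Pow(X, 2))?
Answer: -4669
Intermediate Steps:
Add(-4578, Function('H')(Function('w')(-11))) = Add(-4578, -91) = -4669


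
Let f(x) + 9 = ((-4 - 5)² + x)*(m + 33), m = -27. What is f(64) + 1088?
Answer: 1949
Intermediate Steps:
f(x) = 477 + 6*x (f(x) = -9 + ((-4 - 5)² + x)*(-27 + 33) = -9 + ((-9)² + x)*6 = -9 + (81 + x)*6 = -9 + (486 + 6*x) = 477 + 6*x)
f(64) + 1088 = (477 + 6*64) + 1088 = (477 + 384) + 1088 = 861 + 1088 = 1949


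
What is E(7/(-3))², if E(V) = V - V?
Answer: 0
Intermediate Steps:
E(V) = 0
E(7/(-3))² = 0² = 0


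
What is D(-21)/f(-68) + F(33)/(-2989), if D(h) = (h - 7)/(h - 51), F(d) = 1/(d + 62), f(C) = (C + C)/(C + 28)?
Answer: 9938119/86890230 ≈ 0.11438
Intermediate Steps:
f(C) = 2*C/(28 + C) (f(C) = (2*C)/(28 + C) = 2*C/(28 + C))
F(d) = 1/(62 + d)
D(h) = (-7 + h)/(-51 + h)
D(-21)/f(-68) + F(33)/(-2989) = ((-7 - 21)/(-51 - 21))/((2*(-68)/(28 - 68))) + 1/((62 + 33)*(-2989)) = (-28/(-72))/((2*(-68)/(-40))) - 1/2989/95 = (-1/72*(-28))/((2*(-68)*(-1/40))) + (1/95)*(-1/2989) = 7/(18*(17/5)) - 1/283955 = (7/18)*(5/17) - 1/283955 = 35/306 - 1/283955 = 9938119/86890230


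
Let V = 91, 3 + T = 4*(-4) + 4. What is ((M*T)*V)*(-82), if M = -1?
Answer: -111930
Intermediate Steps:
T = -15 (T = -3 + (4*(-4) + 4) = -3 + (-16 + 4) = -3 - 12 = -15)
((M*T)*V)*(-82) = (-1*(-15)*91)*(-82) = (15*91)*(-82) = 1365*(-82) = -111930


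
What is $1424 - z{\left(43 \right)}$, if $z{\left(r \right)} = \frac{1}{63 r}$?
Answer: $\frac{3857615}{2709} \approx 1424.0$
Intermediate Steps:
$z{\left(r \right)} = \frac{1}{63 r}$
$1424 - z{\left(43 \right)} = 1424 - \frac{1}{63 \cdot 43} = 1424 - \frac{1}{63} \cdot \frac{1}{43} = 1424 - \frac{1}{2709} = \frac{3857615}{2709}$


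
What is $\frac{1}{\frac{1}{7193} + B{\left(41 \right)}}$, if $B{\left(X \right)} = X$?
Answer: $\frac{7193}{294914} \approx 0.02439$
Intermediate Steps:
$\frac{1}{\frac{1}{7193} + B{\left(41 \right)}} = \frac{1}{\frac{1}{7193} + 41} = \frac{1}{\frac{294914}{7193}} = \frac{7193}{294914}$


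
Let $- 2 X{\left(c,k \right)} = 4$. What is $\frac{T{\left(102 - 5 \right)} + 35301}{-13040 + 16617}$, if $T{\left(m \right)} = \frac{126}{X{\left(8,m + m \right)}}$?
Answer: $\frac{5034}{511} \approx 9.8513$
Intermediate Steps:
$X{\left(c,k \right)} = -2$ ($X{\left(c,k \right)} = \left(- \frac{1}{2}\right) 4 = -2$)
$T{\left(m \right)} = -63$ ($T{\left(m \right)} = \frac{126}{-2} = 126 \left(- \frac{1}{2}\right) = -63$)
$\frac{T{\left(102 - 5 \right)} + 35301}{-13040 + 16617} = \frac{-63 + 35301}{-13040 + 16617} = \frac{35238}{3577} = 35238 \cdot \frac{1}{3577} = \frac{5034}{511}$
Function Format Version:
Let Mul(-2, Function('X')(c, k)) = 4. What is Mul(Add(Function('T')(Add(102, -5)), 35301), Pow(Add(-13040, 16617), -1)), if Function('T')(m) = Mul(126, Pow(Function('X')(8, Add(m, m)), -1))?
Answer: Rational(5034, 511) ≈ 9.8513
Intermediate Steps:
Function('X')(c, k) = -2 (Function('X')(c, k) = Mul(Rational(-1, 2), 4) = -2)
Function('T')(m) = -63 (Function('T')(m) = Mul(126, Pow(-2, -1)) = Mul(126, Rational(-1, 2)) = -63)
Mul(Add(Function('T')(Add(102, -5)), 35301), Pow(Add(-13040, 16617), -1)) = Mul(Add(-63, 35301), Pow(Add(-13040, 16617), -1)) = Mul(35238, Pow(3577, -1)) = Mul(35238, Rational(1, 3577)) = Rational(5034, 511)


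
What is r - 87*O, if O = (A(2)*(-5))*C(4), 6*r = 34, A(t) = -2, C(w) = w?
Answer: -10423/3 ≈ -3474.3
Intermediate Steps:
r = 17/3 (r = (⅙)*34 = 17/3 ≈ 5.6667)
O = 40 (O = -2*(-5)*4 = 10*4 = 40)
r - 87*O = 17/3 - 87*40 = 17/3 - 3480 = -10423/3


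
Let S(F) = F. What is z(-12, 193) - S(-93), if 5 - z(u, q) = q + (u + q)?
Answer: -276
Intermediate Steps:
z(u, q) = 5 - u - 2*q (z(u, q) = 5 - (q + (u + q)) = 5 - (q + (q + u)) = 5 - (u + 2*q) = 5 + (-u - 2*q) = 5 - u - 2*q)
z(-12, 193) - S(-93) = (5 - 1*(-12) - 2*193) - 1*(-93) = (5 + 12 - 386) + 93 = -369 + 93 = -276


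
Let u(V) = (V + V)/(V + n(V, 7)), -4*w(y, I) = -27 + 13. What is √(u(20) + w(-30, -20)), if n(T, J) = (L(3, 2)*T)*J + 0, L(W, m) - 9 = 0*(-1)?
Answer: √226/8 ≈ 1.8792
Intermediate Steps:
L(W, m) = 9 (L(W, m) = 9 + 0*(-1) = 9 + 0 = 9)
w(y, I) = 7/2 (w(y, I) = -(-27 + 13)/4 = -¼*(-14) = 7/2)
n(T, J) = 9*J*T (n(T, J) = (9*T)*J + 0 = 9*J*T + 0 = 9*J*T)
u(V) = 1/32 (u(V) = (V + V)/(V + 9*7*V) = (2*V)/(V + 63*V) = (2*V)/((64*V)) = (2*V)*(1/(64*V)) = 1/32)
√(u(20) + w(-30, -20)) = √(1/32 + 7/2) = √(113/32) = √226/8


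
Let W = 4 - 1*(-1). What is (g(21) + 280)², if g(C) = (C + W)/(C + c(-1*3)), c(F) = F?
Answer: 6416089/81 ≈ 79211.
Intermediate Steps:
W = 5 (W = 4 + 1 = 5)
g(C) = (5 + C)/(-3 + C) (g(C) = (C + 5)/(C - 1*3) = (5 + C)/(C - 3) = (5 + C)/(-3 + C))
(g(21) + 280)² = ((5 + 21)/(-3 + 21) + 280)² = (26/18 + 280)² = ((1/18)*26 + 280)² = (13/9 + 280)² = (2533/9)² = 6416089/81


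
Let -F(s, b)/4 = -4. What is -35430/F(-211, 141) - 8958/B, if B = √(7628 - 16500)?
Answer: -17715/8 + 4479*I*√2218/2218 ≈ -2214.4 + 95.104*I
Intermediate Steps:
B = 2*I*√2218 (B = √(-8872) = 2*I*√2218 ≈ 94.191*I)
F(s, b) = 16 (F(s, b) = -4*(-4) = 16)
-35430/F(-211, 141) - 8958/B = -35430/16 - 8958*(-I*√2218/4436) = -35430*1/16 - (-4479)*I*√2218/2218 = -17715/8 + 4479*I*√2218/2218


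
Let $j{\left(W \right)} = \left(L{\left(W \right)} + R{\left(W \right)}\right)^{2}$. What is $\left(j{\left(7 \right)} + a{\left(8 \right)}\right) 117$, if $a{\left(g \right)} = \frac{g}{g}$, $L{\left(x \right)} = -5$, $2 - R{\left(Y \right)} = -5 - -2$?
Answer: $117$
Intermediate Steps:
$R{\left(Y \right)} = 5$ ($R{\left(Y \right)} = 2 - \left(-5 - -2\right) = 2 - \left(-5 + 2\right) = 2 - -3 = 2 + 3 = 5$)
$a{\left(g \right)} = 1$
$j{\left(W \right)} = 0$ ($j{\left(W \right)} = \left(-5 + 5\right)^{2} = 0^{2} = 0$)
$\left(j{\left(7 \right)} + a{\left(8 \right)}\right) 117 = \left(0 + 1\right) 117 = 1 \cdot 117 = 117$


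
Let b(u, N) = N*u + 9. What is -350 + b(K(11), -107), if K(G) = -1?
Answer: -234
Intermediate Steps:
b(u, N) = 9 + N*u
-350 + b(K(11), -107) = -350 + (9 - 107*(-1)) = -350 + (9 + 107) = -350 + 116 = -234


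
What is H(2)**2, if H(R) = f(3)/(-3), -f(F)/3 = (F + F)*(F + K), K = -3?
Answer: 0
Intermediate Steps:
f(F) = -6*F*(-3 + F) (f(F) = -3*(F + F)*(F - 3) = -3*2*F*(-3 + F) = -6*F*(-3 + F))
H(R) = 0 (H(R) = (6*3*(3 - 1*3))/(-3) = (6*3*(3 - 3))*(-1/3) = (6*3*0)*(-1/3) = 0*(-1/3) = 0)
H(2)**2 = 0**2 = 0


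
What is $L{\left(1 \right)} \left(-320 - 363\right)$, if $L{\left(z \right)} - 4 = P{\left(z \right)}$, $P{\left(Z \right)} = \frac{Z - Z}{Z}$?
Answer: $-2732$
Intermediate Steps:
$P{\left(Z \right)} = 0$ ($P{\left(Z \right)} = \frac{0}{Z} = 0$)
$L{\left(z \right)} = 4$ ($L{\left(z \right)} = 4 + 0 = 4$)
$L{\left(1 \right)} \left(-320 - 363\right) = 4 \left(-320 - 363\right) = 4 \left(-683\right) = -2732$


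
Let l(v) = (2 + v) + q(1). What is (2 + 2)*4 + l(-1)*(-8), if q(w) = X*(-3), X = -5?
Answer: -112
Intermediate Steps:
q(w) = 15 (q(w) = -5*(-3) = 15)
l(v) = 17 + v (l(v) = (2 + v) + 15 = 17 + v)
(2 + 2)*4 + l(-1)*(-8) = (2 + 2)*4 + (17 - 1)*(-8) = 4*4 + 16*(-8) = 16 - 128 = -112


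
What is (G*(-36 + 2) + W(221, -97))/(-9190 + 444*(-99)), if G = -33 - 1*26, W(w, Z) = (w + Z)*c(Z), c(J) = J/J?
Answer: -1065/26573 ≈ -0.040078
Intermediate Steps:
c(J) = 1
W(w, Z) = Z + w (W(w, Z) = (w + Z)*1 = (Z + w)*1 = Z + w)
G = -59 (G = -33 - 26 = -59)
(G*(-36 + 2) + W(221, -97))/(-9190 + 444*(-99)) = (-59*(-36 + 2) + (-97 + 221))/(-9190 + 444*(-99)) = (-59*(-34) + 124)/(-9190 - 43956) = (2006 + 124)/(-53146) = 2130*(-1/53146) = -1065/26573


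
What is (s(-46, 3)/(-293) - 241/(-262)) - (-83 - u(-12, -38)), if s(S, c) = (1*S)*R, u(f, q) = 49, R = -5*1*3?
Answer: 10022945/76766 ≈ 130.56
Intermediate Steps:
R = -15 (R = -5*3 = -15)
s(S, c) = -15*S (s(S, c) = (1*S)*(-15) = S*(-15) = -15*S)
(s(-46, 3)/(-293) - 241/(-262)) - (-83 - u(-12, -38)) = (-15*(-46)/(-293) - 241/(-262)) - (-83 - 1*49) = (690*(-1/293) - 241*(-1/262)) - (-83 - 49) = (-690/293 + 241/262) - 1*(-132) = -110167/76766 + 132 = 10022945/76766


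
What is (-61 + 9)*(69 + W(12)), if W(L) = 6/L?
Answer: -3614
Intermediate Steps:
(-61 + 9)*(69 + W(12)) = (-61 + 9)*(69 + 6/12) = -52*(69 + 6*(1/12)) = -52*(69 + ½) = -52*139/2 = -3614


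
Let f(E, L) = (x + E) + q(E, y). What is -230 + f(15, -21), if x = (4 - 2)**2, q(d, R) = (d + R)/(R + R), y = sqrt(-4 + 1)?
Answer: -421/2 - 5*I*sqrt(3)/2 ≈ -210.5 - 4.3301*I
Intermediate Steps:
y = I*sqrt(3) (y = sqrt(-3) = I*sqrt(3) ≈ 1.732*I)
q(d, R) = (R + d)/(2*R) (q(d, R) = (R + d)/((2*R)) = (R + d)*(1/(2*R)) = (R + d)/(2*R))
x = 4 (x = 2**2 = 4)
f(E, L) = 4 + E - I*sqrt(3)*(E + I*sqrt(3))/6 (f(E, L) = (4 + E) + (I*sqrt(3) + E)/(2*((I*sqrt(3)))) = (4 + E) + (-I*sqrt(3)/3)*(E + I*sqrt(3))/2 = (4 + E) - I*sqrt(3)*(E + I*sqrt(3))/6 = 4 + E - I*sqrt(3)*(E + I*sqrt(3))/6)
-230 + f(15, -21) = -230 + (9/2 + 15 - 1/6*I*15*sqrt(3)) = -230 + (9/2 + 15 - 5*I*sqrt(3)/2) = -230 + (39/2 - 5*I*sqrt(3)/2) = -421/2 - 5*I*sqrt(3)/2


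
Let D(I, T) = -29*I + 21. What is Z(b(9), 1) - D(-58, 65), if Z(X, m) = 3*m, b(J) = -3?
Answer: -1700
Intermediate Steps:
D(I, T) = 21 - 29*I
Z(b(9), 1) - D(-58, 65) = 3*1 - (21 - 29*(-58)) = 3 - (21 + 1682) = 3 - 1*1703 = 3 - 1703 = -1700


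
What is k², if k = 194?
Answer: 37636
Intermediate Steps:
k² = 194² = 37636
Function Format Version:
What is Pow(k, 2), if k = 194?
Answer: 37636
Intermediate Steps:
Pow(k, 2) = Pow(194, 2) = 37636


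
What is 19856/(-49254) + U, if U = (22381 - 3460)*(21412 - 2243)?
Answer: 8932130364995/24627 ≈ 3.6270e+8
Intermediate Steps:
U = 362696649 (U = 18921*19169 = 362696649)
19856/(-49254) + U = 19856/(-49254) + 362696649 = 19856*(-1/49254) + 362696649 = -9928/24627 + 362696649 = 8932130364995/24627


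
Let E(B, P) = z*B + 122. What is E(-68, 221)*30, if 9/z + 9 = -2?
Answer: 58620/11 ≈ 5329.1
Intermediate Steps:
z = -9/11 (z = 9/(-9 - 2) = 9/(-11) = 9*(-1/11) = -9/11 ≈ -0.81818)
E(B, P) = 122 - 9*B/11 (E(B, P) = -9*B/11 + 122 = 122 - 9*B/11)
E(-68, 221)*30 = (122 - 9/11*(-68))*30 = (122 + 612/11)*30 = (1954/11)*30 = 58620/11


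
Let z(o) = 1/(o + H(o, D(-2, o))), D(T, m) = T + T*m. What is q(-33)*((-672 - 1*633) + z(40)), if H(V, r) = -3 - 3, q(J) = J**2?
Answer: -48317841/34 ≈ -1.4211e+6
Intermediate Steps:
H(V, r) = -6
z(o) = 1/(-6 + o) (z(o) = 1/(o - 6) = 1/(-6 + o))
q(-33)*((-672 - 1*633) + z(40)) = (-33)**2*((-672 - 1*633) + 1/(-6 + 40)) = 1089*((-672 - 633) + 1/34) = 1089*(-1305 + 1/34) = 1089*(-44369/34) = -48317841/34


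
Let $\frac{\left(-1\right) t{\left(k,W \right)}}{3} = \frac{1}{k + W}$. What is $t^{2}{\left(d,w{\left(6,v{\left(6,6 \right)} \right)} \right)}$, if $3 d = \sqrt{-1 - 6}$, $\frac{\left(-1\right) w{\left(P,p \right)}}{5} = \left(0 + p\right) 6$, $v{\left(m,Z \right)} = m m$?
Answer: $\frac{81}{\left(-3240 + i \sqrt{7}\right)^{2}} \approx 7.716 \cdot 10^{-6} + 1.2602 \cdot 10^{-8} i$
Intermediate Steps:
$v{\left(m,Z \right)} = m^{2}$
$w{\left(P,p \right)} = - 30 p$ ($w{\left(P,p \right)} = - 5 \left(0 + p\right) 6 = - 5 p 6 = - 5 \cdot 6 p = - 30 p$)
$d = \frac{i \sqrt{7}}{3}$ ($d = \frac{\sqrt{-1 - 6}}{3} = \frac{\sqrt{-7}}{3} = \frac{i \sqrt{7}}{3} \approx 0.88192 i$)
$t{\left(k,W \right)} = - \frac{3}{W + k}$ ($t{\left(k,W \right)} = - \frac{3}{k + W} = - \frac{3}{W + k}$)
$t^{2}{\left(d,w{\left(6,v{\left(6,6 \right)} \right)} \right)} = \left(- \frac{3}{- 30 \cdot 6^{2} + \frac{i \sqrt{7}}{3}}\right)^{2} = \left(- \frac{3}{\left(-30\right) 36 + \frac{i \sqrt{7}}{3}}\right)^{2} = \left(- \frac{3}{-1080 + \frac{i \sqrt{7}}{3}}\right)^{2} = \frac{9}{\left(-1080 + \frac{i \sqrt{7}}{3}\right)^{2}}$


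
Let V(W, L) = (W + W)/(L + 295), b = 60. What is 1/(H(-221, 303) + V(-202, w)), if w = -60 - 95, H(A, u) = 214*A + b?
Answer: -35/1653291 ≈ -2.1170e-5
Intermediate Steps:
H(A, u) = 60 + 214*A (H(A, u) = 214*A + 60 = 60 + 214*A)
w = -155
V(W, L) = 2*W/(295 + L) (V(W, L) = (2*W)/(295 + L) = 2*W/(295 + L))
1/(H(-221, 303) + V(-202, w)) = 1/((60 + 214*(-221)) + 2*(-202)/(295 - 155)) = 1/((60 - 47294) + 2*(-202)/140) = 1/(-47234 + 2*(-202)*(1/140)) = 1/(-47234 - 101/35) = 1/(-1653291/35) = -35/1653291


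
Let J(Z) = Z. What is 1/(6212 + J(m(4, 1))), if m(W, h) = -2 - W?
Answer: 1/6206 ≈ 0.00016113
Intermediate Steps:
1/(6212 + J(m(4, 1))) = 1/(6212 + (-2 - 1*4)) = 1/(6212 + (-2 - 4)) = 1/(6212 - 6) = 1/6206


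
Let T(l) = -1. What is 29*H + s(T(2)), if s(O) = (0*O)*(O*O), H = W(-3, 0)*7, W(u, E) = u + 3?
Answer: 0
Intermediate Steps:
W(u, E) = 3 + u
H = 0 (H = (3 - 3)*7 = 0*7 = 0)
s(O) = 0 (s(O) = 0*O² = 0)
29*H + s(T(2)) = 29*0 + 0 = 0 + 0 = 0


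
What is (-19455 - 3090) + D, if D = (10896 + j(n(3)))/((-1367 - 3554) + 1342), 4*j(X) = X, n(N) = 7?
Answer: -322797811/14316 ≈ -22548.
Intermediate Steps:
j(X) = X/4
D = -43591/14316 (D = (10896 + (¼)*7)/((-1367 - 3554) + 1342) = (10896 + 7/4)/(-4921 + 1342) = (43591/4)/(-3579) = (43591/4)*(-1/3579) = -43591/14316 ≈ -3.0449)
(-19455 - 3090) + D = (-19455 - 3090) - 43591/14316 = -22545 - 43591/14316 = -322797811/14316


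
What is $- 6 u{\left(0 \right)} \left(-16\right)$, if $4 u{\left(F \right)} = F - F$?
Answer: $0$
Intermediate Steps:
$u{\left(F \right)} = 0$ ($u{\left(F \right)} = \frac{F - F}{4} = \frac{1}{4} \cdot 0 = 0$)
$- 6 u{\left(0 \right)} \left(-16\right) = \left(-6\right) 0 \left(-16\right) = 0 \left(-16\right) = 0$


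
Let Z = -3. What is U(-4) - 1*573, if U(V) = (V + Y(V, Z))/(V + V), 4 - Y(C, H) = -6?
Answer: -2295/4 ≈ -573.75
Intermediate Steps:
Y(C, H) = 10 (Y(C, H) = 4 - 1*(-6) = 4 + 6 = 10)
U(V) = (10 + V)/(2*V) (U(V) = (V + 10)/(V + V) = (10 + V)/((2*V)) = (10 + V)*(1/(2*V)) = (10 + V)/(2*V))
U(-4) - 1*573 = (½)*(10 - 4)/(-4) - 1*573 = (½)*(-¼)*6 - 573 = -¾ - 573 = -2295/4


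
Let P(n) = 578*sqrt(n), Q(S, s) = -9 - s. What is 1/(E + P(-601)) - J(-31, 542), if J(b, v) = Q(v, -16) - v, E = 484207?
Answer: 125541604267362/234657203333 - 578*I*sqrt(601)/234657203333 ≈ 535.0 - 6.0385e-8*I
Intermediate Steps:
J(b, v) = 7 - v (J(b, v) = (-9 - 1*(-16)) - v = (-9 + 16) - v = 7 - v)
1/(E + P(-601)) - J(-31, 542) = 1/(484207 + 578*sqrt(-601)) - (7 - 1*542) = 1/(484207 + 578*(I*sqrt(601))) - (7 - 542) = 1/(484207 + 578*I*sqrt(601)) - 1*(-535) = 1/(484207 + 578*I*sqrt(601)) + 535 = 535 + 1/(484207 + 578*I*sqrt(601))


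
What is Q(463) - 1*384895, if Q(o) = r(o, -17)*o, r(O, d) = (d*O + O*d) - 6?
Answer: -7676219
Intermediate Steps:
r(O, d) = -6 + 2*O*d (r(O, d) = (O*d + O*d) - 6 = 2*O*d - 6 = -6 + 2*O*d)
Q(o) = o*(-6 - 34*o) (Q(o) = (-6 + 2*o*(-17))*o = (-6 - 34*o)*o = o*(-6 - 34*o))
Q(463) - 1*384895 = 2*463*(-3 - 17*463) - 1*384895 = 2*463*(-3 - 7871) - 384895 = 2*463*(-7874) - 384895 = -7291324 - 384895 = -7676219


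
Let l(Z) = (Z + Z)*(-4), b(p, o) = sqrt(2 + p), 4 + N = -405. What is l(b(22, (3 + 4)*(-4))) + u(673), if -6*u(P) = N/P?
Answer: 409/4038 - 16*sqrt(6) ≈ -39.091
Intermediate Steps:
N = -409 (N = -4 - 405 = -409)
l(Z) = -8*Z (l(Z) = (2*Z)*(-4) = -8*Z)
u(P) = 409/(6*P) (u(P) = -(-409)/(6*P) = 409/(6*P))
l(b(22, (3 + 4)*(-4))) + u(673) = -8*sqrt(2 + 22) + (409/6)/673 = -16*sqrt(6) + (409/6)*(1/673) = -16*sqrt(6) + 409/4038 = 409/4038 - 16*sqrt(6)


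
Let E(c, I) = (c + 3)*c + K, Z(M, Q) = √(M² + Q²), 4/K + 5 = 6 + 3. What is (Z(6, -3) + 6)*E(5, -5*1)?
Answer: 246 + 123*√5 ≈ 521.04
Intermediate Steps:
K = 1 (K = 4/(-5 + (6 + 3)) = 4/(-5 + 9) = 4/4 = 4*(¼) = 1)
E(c, I) = 1 + c*(3 + c) (E(c, I) = (c + 3)*c + 1 = (3 + c)*c + 1 = c*(3 + c) + 1 = 1 + c*(3 + c))
(Z(6, -3) + 6)*E(5, -5*1) = (√(6² + (-3)²) + 6)*(1 + 5² + 3*5) = (√(36 + 9) + 6)*(1 + 25 + 15) = (√45 + 6)*41 = (3*√5 + 6)*41 = (6 + 3*√5)*41 = 246 + 123*√5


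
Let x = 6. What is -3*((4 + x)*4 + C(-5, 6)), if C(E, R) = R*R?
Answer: -228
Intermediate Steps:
C(E, R) = R²
-3*((4 + x)*4 + C(-5, 6)) = -3*((4 + 6)*4 + 6²) = -3*(10*4 + 36) = -3*(40 + 36) = -3*76 = -228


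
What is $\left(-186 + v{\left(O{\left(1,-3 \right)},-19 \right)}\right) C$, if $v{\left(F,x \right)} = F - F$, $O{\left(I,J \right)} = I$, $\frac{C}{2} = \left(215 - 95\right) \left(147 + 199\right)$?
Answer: $-15445440$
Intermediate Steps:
$C = 83040$ ($C = 2 \left(215 - 95\right) \left(147 + 199\right) = 2 \cdot 120 \cdot 346 = 2 \cdot 41520 = 83040$)
$v{\left(F,x \right)} = 0$
$\left(-186 + v{\left(O{\left(1,-3 \right)},-19 \right)}\right) C = \left(-186 + 0\right) 83040 = \left(-186\right) 83040 = -15445440$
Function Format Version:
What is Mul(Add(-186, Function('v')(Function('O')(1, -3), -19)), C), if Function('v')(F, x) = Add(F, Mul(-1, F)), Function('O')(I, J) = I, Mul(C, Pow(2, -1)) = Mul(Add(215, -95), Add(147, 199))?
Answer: -15445440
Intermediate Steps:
C = 83040 (C = Mul(2, Mul(Add(215, -95), Add(147, 199))) = Mul(2, Mul(120, 346)) = Mul(2, 41520) = 83040)
Function('v')(F, x) = 0
Mul(Add(-186, Function('v')(Function('O')(1, -3), -19)), C) = Mul(Add(-186, 0), 83040) = Mul(-186, 83040) = -15445440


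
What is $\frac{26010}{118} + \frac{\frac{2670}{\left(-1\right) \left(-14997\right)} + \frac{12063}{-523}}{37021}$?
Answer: $\frac{1258757611575532}{5710642628003} \approx 220.42$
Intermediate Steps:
$\frac{26010}{118} + \frac{\frac{2670}{\left(-1\right) \left(-14997\right)} + \frac{12063}{-523}}{37021} = 26010 \cdot \frac{1}{118} + \left(\frac{2670}{14997} + 12063 \left(- \frac{1}{523}\right)\right) \frac{1}{37021} = \frac{13005}{59} + \left(2670 \cdot \frac{1}{14997} - \frac{12063}{523}\right) \frac{1}{37021} = \frac{13005}{59} + \left(\frac{890}{4999} - \frac{12063}{523}\right) \frac{1}{37021} = \frac{13005}{59} - \frac{59837467}{96790553017} = \frac{1258757611575532}{5710642628003}$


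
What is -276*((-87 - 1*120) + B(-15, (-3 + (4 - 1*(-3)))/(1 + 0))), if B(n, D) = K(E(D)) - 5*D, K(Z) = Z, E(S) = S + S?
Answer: 60444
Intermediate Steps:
E(S) = 2*S
B(n, D) = -3*D (B(n, D) = 2*D - 5*D = -3*D)
-276*((-87 - 1*120) + B(-15, (-3 + (4 - 1*(-3)))/(1 + 0))) = -276*((-87 - 1*120) - 3*(-3 + (4 - 1*(-3)))/(1 + 0)) = -276*((-87 - 120) - 3*(-3 + (4 + 3))/1) = -276*(-207 - 3*(-3 + 7)) = -276*(-207 - 12) = -276*(-219) = 60444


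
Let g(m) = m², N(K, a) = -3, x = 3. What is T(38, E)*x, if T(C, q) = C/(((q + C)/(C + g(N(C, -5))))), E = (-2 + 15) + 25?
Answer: 141/2 ≈ 70.500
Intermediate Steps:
E = 38 (E = 13 + 25 = 38)
T(C, q) = C*(9 + C)/(C + q) (T(C, q) = C/(((q + C)/(C + (-3)²))) = C/(((C + q)/(C + 9))) = C/(((C + q)/(9 + C))) = C*((9 + C)/(C + q)) = C*(9 + C)/(C + q))
T(38, E)*x = (38*(9 + 38)/(38 + 38))*3 = (38*47/76)*3 = (38*(1/76)*47)*3 = (47/2)*3 = 141/2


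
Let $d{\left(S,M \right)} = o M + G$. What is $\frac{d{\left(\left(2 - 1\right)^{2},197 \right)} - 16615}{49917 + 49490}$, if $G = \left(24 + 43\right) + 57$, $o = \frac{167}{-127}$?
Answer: $- \frac{2127256}{12624689} \approx -0.1685$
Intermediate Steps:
$o = - \frac{167}{127}$ ($o = 167 \left(- \frac{1}{127}\right) = - \frac{167}{127} \approx -1.315$)
$G = 124$ ($G = 67 + 57 = 124$)
$d{\left(S,M \right)} = 124 - \frac{167 M}{127}$ ($d{\left(S,M \right)} = - \frac{167 M}{127} + 124 = 124 - \frac{167 M}{127}$)
$\frac{d{\left(\left(2 - 1\right)^{2},197 \right)} - 16615}{49917 + 49490} = \frac{\left(124 - \frac{32899}{127}\right) - 16615}{49917 + 49490} = \frac{\left(124 - \frac{32899}{127}\right) - 16615}{99407} = \left(- \frac{17151}{127} - 16615\right) \frac{1}{99407} = \left(- \frac{2127256}{127}\right) \frac{1}{99407} = - \frac{2127256}{12624689}$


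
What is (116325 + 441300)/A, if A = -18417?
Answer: -185875/6139 ≈ -30.278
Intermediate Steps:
(116325 + 441300)/A = (116325 + 441300)/(-18417) = 557625*(-1/18417) = -185875/6139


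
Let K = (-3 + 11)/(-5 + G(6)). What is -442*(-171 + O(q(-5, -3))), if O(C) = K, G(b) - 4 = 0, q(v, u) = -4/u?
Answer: 79118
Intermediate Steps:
G(b) = 4 (G(b) = 4 + 0 = 4)
K = -8 (K = (-3 + 11)/(-5 + 4) = 8/(-1) = 8*(-1) = -8)
O(C) = -8
-442*(-171 + O(q(-5, -3))) = -442*(-171 - 8) = -442*(-179) = 79118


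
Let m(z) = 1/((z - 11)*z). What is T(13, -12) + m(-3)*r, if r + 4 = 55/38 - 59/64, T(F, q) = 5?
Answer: 251135/51072 ≈ 4.9173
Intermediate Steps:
r = -4225/1216 (r = -4 + (55/38 - 59/64) = -4 + 639/1216 = -4225/1216 ≈ -3.4745)
m(z) = 1/(z*(-11 + z)) (m(z) = 1/((-11 + z)*z) = 1/(z*(-11 + z)))
T(13, -12) + m(-3)*r = 5 + (1/((-3)*(-11 - 3)))*(-4225/1216) = 5 - 1/3/(-14)*(-4225/1216) = 5 - 1/3*(-1/14)*(-4225/1216) = 5 + (1/42)*(-4225/1216) = 5 - 4225/51072 = 251135/51072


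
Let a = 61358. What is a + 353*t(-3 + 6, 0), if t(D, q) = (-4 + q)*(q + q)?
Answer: 61358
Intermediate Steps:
t(D, q) = 2*q*(-4 + q) (t(D, q) = (-4 + q)*(2*q) = 2*q*(-4 + q))
a + 353*t(-3 + 6, 0) = 61358 + 353*(2*0*(-4 + 0)) = 61358 + 353*(2*0*(-4)) = 61358 + 353*0 = 61358 + 0 = 61358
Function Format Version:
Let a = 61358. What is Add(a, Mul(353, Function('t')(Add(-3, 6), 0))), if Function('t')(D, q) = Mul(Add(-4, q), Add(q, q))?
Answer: 61358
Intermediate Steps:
Function('t')(D, q) = Mul(2, q, Add(-4, q)) (Function('t')(D, q) = Mul(Add(-4, q), Mul(2, q)) = Mul(2, q, Add(-4, q)))
Add(a, Mul(353, Function('t')(Add(-3, 6), 0))) = Add(61358, Mul(353, Mul(2, 0, Add(-4, 0)))) = Add(61358, Mul(353, Mul(2, 0, -4))) = Add(61358, Mul(353, 0)) = Add(61358, 0) = 61358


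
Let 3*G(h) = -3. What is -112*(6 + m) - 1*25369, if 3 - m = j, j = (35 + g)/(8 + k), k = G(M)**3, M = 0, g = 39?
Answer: -25193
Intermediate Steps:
G(h) = -1 (G(h) = (1/3)*(-3) = -1)
k = -1 (k = (-1)**3 = -1)
j = 74/7 (j = (35 + 39)/(8 - 1) = 74/7 ≈ 10.571)
m = -53/7 (m = 3 - 1*74/7 = 3 - 74/7 = -53/7 ≈ -7.5714)
-112*(6 + m) - 1*25369 = -112*(6 - 53/7) - 1*25369 = -112*(-11/7) - 25369 = 176 - 25369 = -25193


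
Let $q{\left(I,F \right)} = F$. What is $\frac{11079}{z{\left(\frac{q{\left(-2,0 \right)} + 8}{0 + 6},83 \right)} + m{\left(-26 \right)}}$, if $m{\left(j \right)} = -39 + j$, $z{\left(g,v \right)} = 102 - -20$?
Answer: $\frac{3693}{19} \approx 194.37$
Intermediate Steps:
$z{\left(g,v \right)} = 122$ ($z{\left(g,v \right)} = 102 + 20 = 122$)
$\frac{11079}{z{\left(\frac{q{\left(-2,0 \right)} + 8}{0 + 6},83 \right)} + m{\left(-26 \right)}} = \frac{11079}{122 - 65} = \frac{11079}{57} = 11079 \cdot \frac{1}{57} = \frac{3693}{19}$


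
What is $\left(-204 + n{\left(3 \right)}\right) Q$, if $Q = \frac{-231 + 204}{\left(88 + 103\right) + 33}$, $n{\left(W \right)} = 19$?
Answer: $\frac{4995}{224} \approx 22.299$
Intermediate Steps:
$Q = - \frac{27}{224}$ ($Q = - \frac{27}{191 + 33} = - \frac{27}{224} \approx -0.12054$)
$\left(-204 + n{\left(3 \right)}\right) Q = \left(-204 + 19\right) \left(- \frac{27}{224}\right) = \left(-185\right) \left(- \frac{27}{224}\right) = \frac{4995}{224}$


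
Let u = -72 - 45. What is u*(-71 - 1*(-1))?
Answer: 8190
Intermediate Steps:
u = -117
u*(-71 - 1*(-1)) = -117*(-71 - 1*(-1)) = -117*(-71 + 1) = -117*(-70) = 8190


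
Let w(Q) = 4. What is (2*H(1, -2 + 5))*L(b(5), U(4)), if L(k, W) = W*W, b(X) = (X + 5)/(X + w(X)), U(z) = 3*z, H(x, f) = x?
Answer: 288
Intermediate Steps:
b(X) = (5 + X)/(4 + X) (b(X) = (X + 5)/(X + 4) = (5 + X)/(4 + X))
L(k, W) = W**2
(2*H(1, -2 + 5))*L(b(5), U(4)) = (2*1)*(3*4)**2 = 2*12**2 = 2*144 = 288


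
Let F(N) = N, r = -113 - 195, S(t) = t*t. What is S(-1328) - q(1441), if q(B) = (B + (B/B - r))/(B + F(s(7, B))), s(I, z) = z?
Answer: 2541323669/1441 ≈ 1.7636e+6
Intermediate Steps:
S(t) = t**2
r = -308
q(B) = (309 + B)/(2*B) (q(B) = (B + (B/B - 1*(-308)))/(B + B) = (B + (1 + 308))/((2*B)) = (B + 309)*(1/(2*B)) = (309 + B)*(1/(2*B)) = (309 + B)/(2*B))
S(-1328) - q(1441) = (-1328)**2 - (309 + 1441)/(2*1441) = 1763584 - 1750/(2*1441) = 1763584 - 1*875/1441 = 1763584 - 875/1441 = 2541323669/1441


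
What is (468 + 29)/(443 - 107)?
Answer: 71/48 ≈ 1.4792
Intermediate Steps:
(468 + 29)/(443 - 107) = 497/336 = 497*(1/336) = 71/48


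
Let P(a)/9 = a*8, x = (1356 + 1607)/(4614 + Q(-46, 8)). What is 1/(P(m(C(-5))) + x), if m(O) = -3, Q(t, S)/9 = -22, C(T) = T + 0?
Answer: -4416/950893 ≈ -0.0046441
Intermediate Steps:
C(T) = T
Q(t, S) = -198 (Q(t, S) = 9*(-22) = -198)
x = 2963/4416 (x = (1356 + 1607)/(4614 - 198) = 2963/4416 ≈ 0.67097)
P(a) = 72*a (P(a) = 9*(a*8) = 9*(8*a) = 72*a)
1/(P(m(C(-5))) + x) = 1/(72*(-3) + 2963/4416) = 1/(-216 + 2963/4416) = 1/(-950893/4416) = -4416/950893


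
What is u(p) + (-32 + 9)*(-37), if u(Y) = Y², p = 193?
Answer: 38100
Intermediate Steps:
u(p) + (-32 + 9)*(-37) = 193² + (-32 + 9)*(-37) = 37249 - 23*(-37) = 37249 + 851 = 38100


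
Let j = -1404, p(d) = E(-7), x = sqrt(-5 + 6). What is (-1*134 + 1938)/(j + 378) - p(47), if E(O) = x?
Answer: -1415/513 ≈ -2.7583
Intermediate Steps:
x = 1 (x = sqrt(1) = 1)
E(O) = 1
p(d) = 1
(-1*134 + 1938)/(j + 378) - p(47) = (-1*134 + 1938)/(-1404 + 378) - 1*1 = (-134 + 1938)/(-1026) - 1 = 1804*(-1/1026) - 1 = -902/513 - 1 = -1415/513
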